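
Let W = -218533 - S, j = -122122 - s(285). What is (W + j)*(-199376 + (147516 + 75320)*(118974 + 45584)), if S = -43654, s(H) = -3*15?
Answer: -10889152945391072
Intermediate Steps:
s(H) = -45
j = -122077 (j = -122122 - 1*(-45) = -122122 + 45 = -122077)
W = -174879 (W = -218533 - 1*(-43654) = -218533 + 43654 = -174879)
(W + j)*(-199376 + (147516 + 75320)*(118974 + 45584)) = (-174879 - 122077)*(-199376 + (147516 + 75320)*(118974 + 45584)) = -296956*(-199376 + 222836*164558) = -296956*(-199376 + 36669446488) = -296956*36669247112 = -10889152945391072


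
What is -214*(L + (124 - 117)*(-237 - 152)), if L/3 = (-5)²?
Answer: 566672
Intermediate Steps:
L = 75 (L = 3*(-5)² = 3*25 = 75)
-214*(L + (124 - 117)*(-237 - 152)) = -214*(75 + (124 - 117)*(-237 - 152)) = -214*(75 + 7*(-389)) = -214*(75 - 2723) = -214*(-2648) = 566672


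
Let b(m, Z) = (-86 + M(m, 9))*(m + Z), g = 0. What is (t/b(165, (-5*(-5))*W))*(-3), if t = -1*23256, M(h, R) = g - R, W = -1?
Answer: -918/175 ≈ -5.2457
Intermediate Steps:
M(h, R) = -R (M(h, R) = 0 - R = -R)
b(m, Z) = -95*Z - 95*m (b(m, Z) = (-86 - 1*9)*(m + Z) = (-86 - 9)*(Z + m) = -95*(Z + m) = -95*Z - 95*m)
t = -23256
(t/b(165, (-5*(-5))*W))*(-3) = -23256/(-95*(-5*(-5))*(-1) - 95*165)*(-3) = -23256/(-2375*(-1) - 15675)*(-3) = -23256/(-95*(-25) - 15675)*(-3) = -23256/(2375 - 15675)*(-3) = -23256/(-13300)*(-3) = -23256*(-1/13300)*(-3) = (306/175)*(-3) = -918/175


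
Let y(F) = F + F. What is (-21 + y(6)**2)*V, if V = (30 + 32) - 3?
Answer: 7257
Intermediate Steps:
y(F) = 2*F
V = 59 (V = 62 - 3 = 59)
(-21 + y(6)**2)*V = (-21 + (2*6)**2)*59 = (-21 + 12**2)*59 = (-21 + 144)*59 = 123*59 = 7257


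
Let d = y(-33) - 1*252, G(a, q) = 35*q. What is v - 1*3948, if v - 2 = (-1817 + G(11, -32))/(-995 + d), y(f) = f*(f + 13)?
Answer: -2313365/587 ≈ -3941.0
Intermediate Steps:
y(f) = f*(13 + f)
d = 408 (d = -33*(13 - 33) - 1*252 = -33*(-20) - 252 = 660 - 252 = 408)
v = 4111/587 (v = 2 + (-1817 + 35*(-32))/(-995 + 408) = 2 + (-1817 - 1120)/(-587) = 2 - 2937*(-1/587) = 2 + 2937/587 = 4111/587 ≈ 7.0034)
v - 1*3948 = 4111/587 - 1*3948 = 4111/587 - 3948 = -2313365/587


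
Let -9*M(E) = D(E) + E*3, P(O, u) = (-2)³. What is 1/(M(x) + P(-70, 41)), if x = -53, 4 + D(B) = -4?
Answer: 9/95 ≈ 0.094737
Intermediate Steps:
D(B) = -8 (D(B) = -4 - 4 = -8)
P(O, u) = -8
M(E) = 8/9 - E/3 (M(E) = -(-8 + E*3)/9 = -(-8 + 3*E)/9 = 8/9 - E/3)
1/(M(x) + P(-70, 41)) = 1/((8/9 - ⅓*(-53)) - 8) = 1/((8/9 + 53/3) - 8) = 1/(167/9 - 8) = 1/(95/9) = 9/95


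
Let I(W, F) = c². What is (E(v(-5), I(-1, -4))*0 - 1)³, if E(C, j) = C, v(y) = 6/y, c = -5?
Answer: -1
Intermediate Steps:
I(W, F) = 25 (I(W, F) = (-5)² = 25)
(E(v(-5), I(-1, -4))*0 - 1)³ = ((6/(-5))*0 - 1)³ = ((6*(-⅕))*0 - 1)³ = (-6/5*0 - 1)³ = (0 - 1)³ = (-1)³ = -1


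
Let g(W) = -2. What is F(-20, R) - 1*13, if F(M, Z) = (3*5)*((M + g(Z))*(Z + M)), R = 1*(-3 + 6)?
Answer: 5597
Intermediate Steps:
R = 3 (R = 1*3 = 3)
F(M, Z) = 15*(-2 + M)*(M + Z) (F(M, Z) = (3*5)*((M - 2)*(Z + M)) = 15*((-2 + M)*(M + Z)) = 15*(-2 + M)*(M + Z))
F(-20, R) - 1*13 = (-30*(-20) - 30*3 + 15*(-20)**2 + 15*(-20)*3) - 1*13 = (600 - 90 + 15*400 - 900) - 13 = (600 - 90 + 6000 - 900) - 13 = 5610 - 13 = 5597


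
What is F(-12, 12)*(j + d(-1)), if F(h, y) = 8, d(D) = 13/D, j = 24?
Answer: 88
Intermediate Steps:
F(-12, 12)*(j + d(-1)) = 8*(24 + 13/(-1)) = 8*(24 + 13*(-1)) = 8*(24 - 13) = 8*11 = 88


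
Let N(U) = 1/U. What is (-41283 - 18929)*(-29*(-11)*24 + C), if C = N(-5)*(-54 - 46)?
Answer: -462187312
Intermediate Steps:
C = 20 (C = (-54 - 46)/(-5) = -⅕*(-100) = 20)
(-41283 - 18929)*(-29*(-11)*24 + C) = (-41283 - 18929)*(-29*(-11)*24 + 20) = -60212*(319*24 + 20) = -60212*(7656 + 20) = -60212*7676 = -462187312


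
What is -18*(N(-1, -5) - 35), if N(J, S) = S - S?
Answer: 630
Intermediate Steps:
N(J, S) = 0
-18*(N(-1, -5) - 35) = -18*(0 - 35) = -18*(-35) = 630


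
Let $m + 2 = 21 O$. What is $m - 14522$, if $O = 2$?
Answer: $-14482$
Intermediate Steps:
$m = 40$ ($m = -2 + 21 \cdot 2 = -2 + 42 = 40$)
$m - 14522 = 40 - 14522 = -14482$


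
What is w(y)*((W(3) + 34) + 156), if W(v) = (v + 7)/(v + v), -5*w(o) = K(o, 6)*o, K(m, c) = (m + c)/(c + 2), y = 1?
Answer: -805/24 ≈ -33.542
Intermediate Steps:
K(m, c) = (c + m)/(2 + c)
w(o) = -o*(3/4 + o/8)/5 (w(o) = -(6 + o)/(2 + 6)*o/5 = -(6 + o)/8*o/5 = -(3/4 + o/8)*o/5 = -o*(3/4 + o/8)/5)
W(v) = (7 + v)/(2*v) (W(v) = (7 + v)/((2*v)) = (7 + v)*(1/(2*v)) = (7 + v)/(2*v))
w(y)*((W(3) + 34) + 156) = (-1/40*1*(6 + 1))*(((1/2)*(7 + 3)/3 + 34) + 156) = (-1/40*1*7)*(((1/2)*(1/3)*10 + 34) + 156) = -7*((5/3 + 34) + 156)/40 = -7*(107/3 + 156)/40 = -7/40*575/3 = -805/24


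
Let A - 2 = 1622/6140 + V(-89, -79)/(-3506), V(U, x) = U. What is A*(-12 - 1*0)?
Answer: -73930308/2690855 ≈ -27.475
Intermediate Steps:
A = 6160859/2690855 (A = 2 + (1622/6140 - 89/(-3506)) = 2 + (1622*(1/6140) - 89*(-1/3506)) = 2 + (811/3070 + 89/3506) = 2 + 779149/2690855 = 6160859/2690855 ≈ 2.2896)
A*(-12 - 1*0) = 6160859*(-12 - 1*0)/2690855 = 6160859*(-12 + 0)/2690855 = (6160859/2690855)*(-12) = -73930308/2690855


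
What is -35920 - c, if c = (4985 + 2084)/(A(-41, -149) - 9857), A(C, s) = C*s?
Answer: -134621091/3748 ≈ -35918.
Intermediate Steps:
c = -7069/3748 (c = (4985 + 2084)/(-41*(-149) - 9857) = 7069/(6109 - 9857) = 7069/(-3748) = 7069*(-1/3748) = -7069/3748 ≈ -1.8861)
-35920 - c = -35920 - 1*(-7069/3748) = -35920 + 7069/3748 = -134621091/3748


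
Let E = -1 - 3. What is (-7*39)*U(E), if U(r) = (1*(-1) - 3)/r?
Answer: -273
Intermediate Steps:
E = -4
U(r) = -4/r (U(r) = (-1 - 3)/r = -4/r)
(-7*39)*U(E) = (-7*39)*(-4/(-4)) = -(-1092)*(-1)/4 = -273*1 = -273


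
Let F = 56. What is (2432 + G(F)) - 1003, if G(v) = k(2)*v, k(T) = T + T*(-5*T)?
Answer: 421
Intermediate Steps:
k(T) = T - 5*T²
G(v) = -18*v (G(v) = (2*(1 - 5*2))*v = (2*(1 - 10))*v = (2*(-9))*v = -18*v)
(2432 + G(F)) - 1003 = (2432 - 18*56) - 1003 = (2432 - 1008) - 1003 = 1424 - 1003 = 421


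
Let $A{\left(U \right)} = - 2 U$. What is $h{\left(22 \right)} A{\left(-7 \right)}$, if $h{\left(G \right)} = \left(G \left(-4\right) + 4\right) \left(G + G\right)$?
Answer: $-51744$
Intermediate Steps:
$h{\left(G \right)} = 2 G \left(4 - 4 G\right)$ ($h{\left(G \right)} = \left(- 4 G + 4\right) 2 G = \left(4 - 4 G\right) 2 G = 2 G \left(4 - 4 G\right)$)
$h{\left(22 \right)} A{\left(-7 \right)} = 8 \cdot 22 \left(1 - 22\right) \left(\left(-2\right) \left(-7\right)\right) = 8 \cdot 22 \left(1 - 22\right) 14 = 8 \cdot 22 \left(-21\right) 14 = \left(-3696\right) 14 = -51744$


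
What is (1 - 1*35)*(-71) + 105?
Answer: 2519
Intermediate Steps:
(1 - 1*35)*(-71) + 105 = (1 - 35)*(-71) + 105 = -34*(-71) + 105 = 2414 + 105 = 2519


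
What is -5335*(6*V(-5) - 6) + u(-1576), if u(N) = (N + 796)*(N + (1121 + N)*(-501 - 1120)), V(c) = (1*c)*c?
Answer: -574831860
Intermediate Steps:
V(c) = c² (V(c) = c*c = c²)
u(N) = (-1817141 - 1620*N)*(796 + N) (u(N) = (796 + N)*(N + (1121 + N)*(-1621)) = (796 + N)*(N + (-1817141 - 1621*N)) = (796 + N)*(-1817141 - 1620*N) = (-1817141 - 1620*N)*(796 + N))
-5335*(6*V(-5) - 6) + u(-1576) = -5335*(6*(-5)² - 6) + (-1446444236 - 3106661*(-1576) - 1620*(-1576)²) = -5335*(6*25 - 6) + (-1446444236 + 4896097736 - 1620*2483776) = -5335*(150 - 6) + (-1446444236 + 4896097736 - 4023717120) = -5335*144 - 574063620 = -768240 - 574063620 = -574831860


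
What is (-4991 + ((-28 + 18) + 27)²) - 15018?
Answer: -19720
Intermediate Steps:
(-4991 + ((-28 + 18) + 27)²) - 15018 = (-4991 + (-10 + 27)²) - 15018 = (-4991 + 17²) - 15018 = (-4991 + 289) - 15018 = -4702 - 15018 = -19720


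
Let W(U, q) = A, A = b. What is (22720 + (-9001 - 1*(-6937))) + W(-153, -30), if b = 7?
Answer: 20663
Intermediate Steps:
A = 7
W(U, q) = 7
(22720 + (-9001 - 1*(-6937))) + W(-153, -30) = (22720 + (-9001 - 1*(-6937))) + 7 = (22720 + (-9001 + 6937)) + 7 = (22720 - 2064) + 7 = 20656 + 7 = 20663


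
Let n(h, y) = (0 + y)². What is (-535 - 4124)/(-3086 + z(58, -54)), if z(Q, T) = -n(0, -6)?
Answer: 4659/3122 ≈ 1.4923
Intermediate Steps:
n(h, y) = y²
z(Q, T) = -36 (z(Q, T) = -1*(-6)² = -1*36 = -36)
(-535 - 4124)/(-3086 + z(58, -54)) = (-535 - 4124)/(-3086 - 36) = -4659/(-3122) = -4659*(-1/3122) = 4659/3122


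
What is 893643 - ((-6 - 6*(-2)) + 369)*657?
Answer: 647268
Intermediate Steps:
893643 - ((-6 - 6*(-2)) + 369)*657 = 893643 - ((-6 + 12) + 369)*657 = 893643 - (6 + 369)*657 = 893643 - 375*657 = 893643 - 1*246375 = 893643 - 246375 = 647268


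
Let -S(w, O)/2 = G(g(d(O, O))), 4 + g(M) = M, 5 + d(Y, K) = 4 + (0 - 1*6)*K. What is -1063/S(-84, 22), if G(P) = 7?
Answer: 1063/14 ≈ 75.929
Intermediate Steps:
d(Y, K) = -1 - 6*K (d(Y, K) = -5 + (4 + (0 - 1*6)*K) = -5 + (4 + (0 - 6)*K) = -5 + (4 - 6*K) = -1 - 6*K)
g(M) = -4 + M
S(w, O) = -14 (S(w, O) = -2*7 = -14)
-1063/S(-84, 22) = -1063/(-14) = -1063*(-1/14) = 1063/14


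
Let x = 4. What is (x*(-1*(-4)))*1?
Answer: 16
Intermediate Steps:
(x*(-1*(-4)))*1 = (4*(-1*(-4)))*1 = (4*4)*1 = 16*1 = 16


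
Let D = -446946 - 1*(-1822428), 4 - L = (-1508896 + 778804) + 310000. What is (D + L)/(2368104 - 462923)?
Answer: 1795578/1905181 ≈ 0.94247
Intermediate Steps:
L = 420096 (L = 4 - ((-1508896 + 778804) + 310000) = 4 - (-730092 + 310000) = 4 - 1*(-420092) = 4 + 420092 = 420096)
D = 1375482 (D = -446946 + 1822428 = 1375482)
(D + L)/(2368104 - 462923) = (1375482 + 420096)/(2368104 - 462923) = 1795578/1905181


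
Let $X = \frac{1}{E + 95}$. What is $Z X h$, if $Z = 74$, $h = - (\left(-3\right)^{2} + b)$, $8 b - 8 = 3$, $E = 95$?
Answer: $- \frac{3071}{760} \approx -4.0408$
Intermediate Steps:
$b = \frac{11}{8}$ ($b = 1 + \frac{1}{8} \cdot 3 = 1 + \frac{3}{8} = \frac{11}{8} \approx 1.375$)
$h = - \frac{83}{8}$ ($h = - (\left(-3\right)^{2} + \frac{11}{8}) = - (9 + \frac{11}{8}) = \left(-1\right) \frac{83}{8} = - \frac{83}{8} \approx -10.375$)
$X = \frac{1}{190}$ ($X = \frac{1}{95 + 95} = \frac{1}{190} \approx 0.0052632$)
$Z X h = 74 \cdot \frac{1}{190} \left(- \frac{83}{8}\right) = \frac{37}{95} \left(- \frac{83}{8}\right) = - \frac{3071}{760}$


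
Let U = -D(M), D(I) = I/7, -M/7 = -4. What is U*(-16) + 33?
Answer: 97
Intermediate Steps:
M = 28 (M = -7*(-4) = 28)
D(I) = I/7 (D(I) = I*(⅐) = I/7)
U = -4 (U = -28/7 = -1*4 = -4)
U*(-16) + 33 = -4*(-16) + 33 = 64 + 33 = 97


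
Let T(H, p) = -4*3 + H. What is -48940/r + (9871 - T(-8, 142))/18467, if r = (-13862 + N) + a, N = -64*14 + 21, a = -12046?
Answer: 1168685633/494601661 ≈ 2.3629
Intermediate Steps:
T(H, p) = -12 + H
N = -875 (N = -896 + 21 = -875)
r = -26783 (r = (-13862 - 875) - 12046 = -14737 - 12046 = -26783)
-48940/r + (9871 - T(-8, 142))/18467 = -48940/(-26783) + (9871 - (-12 - 8))/18467 = -48940*(-1/26783) + (9871 - 1*(-20))*(1/18467) = 48940/26783 + (9871 + 20)*(1/18467) = 48940/26783 + 9891*(1/18467) = 48940/26783 + 9891/18467 = 1168685633/494601661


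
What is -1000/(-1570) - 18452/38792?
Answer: 245559/1522586 ≈ 0.16128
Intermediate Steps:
-1000/(-1570) - 18452/38792 = -1000*(-1/1570) - 18452*1/38792 = 100/157 - 4613/9698 = 245559/1522586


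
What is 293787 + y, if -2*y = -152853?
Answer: 740427/2 ≈ 3.7021e+5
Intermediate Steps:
y = 152853/2 (y = -1/2*(-152853) = 152853/2 ≈ 76427.)
293787 + y = 293787 + 152853/2 = 740427/2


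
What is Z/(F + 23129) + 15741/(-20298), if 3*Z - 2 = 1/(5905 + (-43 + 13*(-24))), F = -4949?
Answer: -794088024817/1024023951000 ≈ -0.77546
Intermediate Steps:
Z = 11101/16650 (Z = ⅔ + 1/(3*(5905 + (-43 + 13*(-24)))) = ⅔ + 1/(3*(5905 + (-43 - 312))) = ⅔ + 1/(3*(5905 - 355)) = ⅔ + (⅓)/5550 = ⅔ + (⅓)*(1/5550) = ⅔ + 1/16650 = 11101/16650 ≈ 0.66673)
Z/(F + 23129) + 15741/(-20298) = 11101/(16650*(-4949 + 23129)) + 15741/(-20298) = (11101/16650)/18180 + 15741*(-1/20298) = (11101/16650)*(1/18180) - 5247/6766 = 11101/302697000 - 5247/6766 = -794088024817/1024023951000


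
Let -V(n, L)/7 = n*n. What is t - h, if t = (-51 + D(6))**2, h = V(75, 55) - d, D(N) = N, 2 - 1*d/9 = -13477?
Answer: 162711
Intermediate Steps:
d = 121311 (d = 18 - 9*(-13477) = 18 + 121293 = 121311)
V(n, L) = -7*n**2 (V(n, L) = -7*n*n = -7*n**2)
h = -160686 (h = -7*75**2 - 1*121311 = -7*5625 - 121311 = -39375 - 121311 = -160686)
t = 2025 (t = (-51 + 6)**2 = (-45)**2 = 2025)
t - h = 2025 - 1*(-160686) = 2025 + 160686 = 162711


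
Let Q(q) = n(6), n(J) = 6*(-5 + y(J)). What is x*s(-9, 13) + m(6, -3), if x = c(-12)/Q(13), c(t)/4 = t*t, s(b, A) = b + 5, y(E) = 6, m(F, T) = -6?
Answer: -390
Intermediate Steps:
n(J) = 6 (n(J) = 6*(-5 + 6) = 6*1 = 6)
Q(q) = 6
s(b, A) = 5 + b
c(t) = 4*t**2 (c(t) = 4*(t*t) = 4*t**2)
x = 96 (x = (4*(-12)**2)/6 = (4*144)*(1/6) = 576*(1/6) = 96)
x*s(-9, 13) + m(6, -3) = 96*(5 - 9) - 6 = 96*(-4) - 6 = -384 - 6 = -390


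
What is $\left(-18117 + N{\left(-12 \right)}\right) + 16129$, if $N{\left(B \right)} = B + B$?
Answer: $-2012$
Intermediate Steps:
$N{\left(B \right)} = 2 B$
$\left(-18117 + N{\left(-12 \right)}\right) + 16129 = \left(-18117 + 2 \left(-12\right)\right) + 16129 = \left(-18117 - 24\right) + 16129 = -18141 + 16129 = -2012$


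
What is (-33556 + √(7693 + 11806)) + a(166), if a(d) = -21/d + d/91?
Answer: -506871291/15106 + √19499 ≈ -33415.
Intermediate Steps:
a(d) = -21/d + d/91 (a(d) = -21/d + d*(1/91) = -21/d + d/91)
(-33556 + √(7693 + 11806)) + a(166) = (-33556 + √(7693 + 11806)) + (-21/166 + (1/91)*166) = (-33556 + √19499) + (-21*1/166 + 166/91) = (-33556 + √19499) + (-21/166 + 166/91) = (-33556 + √19499) + 25645/15106 = -506871291/15106 + √19499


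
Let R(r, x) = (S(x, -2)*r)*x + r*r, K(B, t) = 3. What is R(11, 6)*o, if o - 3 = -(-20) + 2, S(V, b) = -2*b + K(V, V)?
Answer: 14575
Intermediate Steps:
S(V, b) = 3 - 2*b (S(V, b) = -2*b + 3 = 3 - 2*b)
R(r, x) = r² + 7*r*x (R(r, x) = ((3 - 2*(-2))*r)*x + r*r = ((3 + 4)*r)*x + r² = (7*r)*x + r² = 7*r*x + r² = r² + 7*r*x)
o = 25 (o = 3 + (-(-20) + 2) = 3 + (-4*(-5) + 2) = 3 + (20 + 2) = 3 + 22 = 25)
R(11, 6)*o = (11*(11 + 7*6))*25 = (11*(11 + 42))*25 = (11*53)*25 = 583*25 = 14575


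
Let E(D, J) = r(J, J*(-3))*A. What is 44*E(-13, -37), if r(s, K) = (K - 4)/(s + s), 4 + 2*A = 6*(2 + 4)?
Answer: -37664/37 ≈ -1017.9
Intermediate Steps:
A = 16 (A = -2 + (6*(2 + 4))/2 = -2 + (6*6)/2 = -2 + (1/2)*36 = -2 + 18 = 16)
r(s, K) = (-4 + K)/(2*s) (r(s, K) = (-4 + K)/((2*s)) = (-4 + K)*(1/(2*s)) = (-4 + K)/(2*s))
E(D, J) = 8*(-4 - 3*J)/J (E(D, J) = ((-4 + J*(-3))/(2*J))*16 = ((-4 - 3*J)/(2*J))*16 = 8*(-4 - 3*J)/J)
44*E(-13, -37) = 44*(-24 - 32/(-37)) = 44*(-24 - 32*(-1/37)) = 44*(-24 + 32/37) = 44*(-856/37) = -37664/37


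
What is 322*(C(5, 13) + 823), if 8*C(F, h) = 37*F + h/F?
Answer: 2725569/10 ≈ 2.7256e+5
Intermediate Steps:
C(F, h) = 37*F/8 + h/(8*F) (C(F, h) = (37*F + h/F)/8 = 37*F/8 + h/(8*F))
322*(C(5, 13) + 823) = 322*((1/8)*(13 + 37*5**2)/5 + 823) = 322*((1/8)*(1/5)*(13 + 37*25) + 823) = 322*((1/8)*(1/5)*(13 + 925) + 823) = 322*((1/8)*(1/5)*938 + 823) = 322*(469/20 + 823) = 322*(16929/20) = 2725569/10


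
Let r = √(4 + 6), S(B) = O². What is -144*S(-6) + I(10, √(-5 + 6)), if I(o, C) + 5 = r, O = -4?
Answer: -2309 + √10 ≈ -2305.8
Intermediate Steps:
S(B) = 16 (S(B) = (-4)² = 16)
r = √10 ≈ 3.1623
I(o, C) = -5 + √10
-144*S(-6) + I(10, √(-5 + 6)) = -144*16 + (-5 + √10) = -2304 + (-5 + √10) = -2309 + √10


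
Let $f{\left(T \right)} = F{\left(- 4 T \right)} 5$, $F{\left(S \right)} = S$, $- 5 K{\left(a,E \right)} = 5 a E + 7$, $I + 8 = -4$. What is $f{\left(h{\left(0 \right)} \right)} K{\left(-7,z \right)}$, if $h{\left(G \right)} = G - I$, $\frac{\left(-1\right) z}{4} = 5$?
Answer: $33936$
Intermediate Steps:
$z = -20$ ($z = \left(-4\right) 5 = -20$)
$I = -12$ ($I = -8 - 4 = -12$)
$K{\left(a,E \right)} = - \frac{7}{5} - E a$ ($K{\left(a,E \right)} = - \frac{5 a E + 7}{5} = - \frac{5 E a + 7}{5} = - \frac{7 + 5 E a}{5} = - \frac{7}{5} - E a$)
$h{\left(G \right)} = 12 + G$ ($h{\left(G \right)} = G - -12 = G + 12 = 12 + G$)
$f{\left(T \right)} = - 20 T$ ($f{\left(T \right)} = - 4 T 5 = - 20 T$)
$f{\left(h{\left(0 \right)} \right)} K{\left(-7,z \right)} = - 20 \left(12 + 0\right) \left(- \frac{7}{5} - \left(-20\right) \left(-7\right)\right) = \left(-20\right) 12 \left(- \frac{7}{5} - 140\right) = \left(-240\right) \left(- \frac{707}{5}\right) = 33936$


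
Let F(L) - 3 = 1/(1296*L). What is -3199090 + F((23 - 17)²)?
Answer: -149256603071/46656 ≈ -3.1991e+6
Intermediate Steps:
F(L) = 3 + 1/(1296*L)
-3199090 + F((23 - 17)²) = -3199090 + (3 + 1/(1296*((23 - 17)²))) = -3199090 + (3 + 1/(1296*(6²))) = -3199090 + (3 + (1/1296)/36) = -3199090 + (3 + (1/1296)*(1/36)) = -3199090 + (3 + 1/46656) = -3199090 + 139969/46656 = -149256603071/46656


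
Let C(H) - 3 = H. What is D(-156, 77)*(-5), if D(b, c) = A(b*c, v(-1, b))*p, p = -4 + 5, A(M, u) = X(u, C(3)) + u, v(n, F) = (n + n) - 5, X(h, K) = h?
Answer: 70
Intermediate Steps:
C(H) = 3 + H
v(n, F) = -5 + 2*n (v(n, F) = 2*n - 5 = -5 + 2*n)
A(M, u) = 2*u (A(M, u) = u + u = 2*u)
p = 1
D(b, c) = -14 (D(b, c) = (2*(-5 + 2*(-1)))*1 = (2*(-5 - 2))*1 = (2*(-7))*1 = -14*1 = -14)
D(-156, 77)*(-5) = -14*(-5) = 70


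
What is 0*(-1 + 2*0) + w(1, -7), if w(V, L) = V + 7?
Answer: 8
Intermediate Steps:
w(V, L) = 7 + V
0*(-1 + 2*0) + w(1, -7) = 0*(-1 + 2*0) + (7 + 1) = 0*(-1 + 0) + 8 = 0*(-1) + 8 = 0 + 8 = 8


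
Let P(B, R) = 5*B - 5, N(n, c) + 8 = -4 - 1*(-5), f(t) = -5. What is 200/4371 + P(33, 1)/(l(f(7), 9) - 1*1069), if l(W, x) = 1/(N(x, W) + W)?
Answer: -5826520/56075559 ≈ -0.10390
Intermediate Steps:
N(n, c) = -7 (N(n, c) = -8 + (-4 - 1*(-5)) = -8 + (-4 + 5) = -8 + 1 = -7)
l(W, x) = 1/(-7 + W)
P(B, R) = -5 + 5*B
200/4371 + P(33, 1)/(l(f(7), 9) - 1*1069) = 200/4371 + (-5 + 5*33)/(1/(-7 - 5) - 1*1069) = 200*(1/4371) + (-5 + 165)/(1/(-12) - 1069) = 200/4371 + 160/(-1/12 - 1069) = 200/4371 + 160/(-12829/12) = 200/4371 + 160*(-12/12829) = 200/4371 - 1920/12829 = -5826520/56075559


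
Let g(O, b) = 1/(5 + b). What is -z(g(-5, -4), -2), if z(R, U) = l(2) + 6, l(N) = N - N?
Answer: -6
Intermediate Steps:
l(N) = 0
z(R, U) = 6 (z(R, U) = 0 + 6 = 6)
-z(g(-5, -4), -2) = -1*6 = -6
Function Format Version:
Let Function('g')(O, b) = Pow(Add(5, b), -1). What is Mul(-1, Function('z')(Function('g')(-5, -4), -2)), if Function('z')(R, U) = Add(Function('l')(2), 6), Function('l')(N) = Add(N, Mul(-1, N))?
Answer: -6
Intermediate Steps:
Function('l')(N) = 0
Function('z')(R, U) = 6 (Function('z')(R, U) = Add(0, 6) = 6)
Mul(-1, Function('z')(Function('g')(-5, -4), -2)) = Mul(-1, 6) = -6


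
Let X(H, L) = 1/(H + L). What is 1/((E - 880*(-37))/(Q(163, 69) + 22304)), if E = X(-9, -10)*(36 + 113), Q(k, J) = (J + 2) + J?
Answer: 426436/618491 ≈ 0.68948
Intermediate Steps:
Q(k, J) = 2 + 2*J (Q(k, J) = (2 + J) + J = 2 + 2*J)
E = -149/19 (E = (36 + 113)/(-9 - 10) = 149/(-19) = -1/19*149 = -149/19 ≈ -7.8421)
1/((E - 880*(-37))/(Q(163, 69) + 22304)) = 1/((-149/19 - 880*(-37))/((2 + 2*69) + 22304)) = 1/((-149/19 + 32560)/((2 + 138) + 22304)) = 1/(618491/(19*(140 + 22304))) = 1/((618491/19)/22444) = 1/((618491/19)*(1/22444)) = 1/(618491/426436) = 426436/618491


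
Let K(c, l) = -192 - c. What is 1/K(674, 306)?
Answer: -1/866 ≈ -0.0011547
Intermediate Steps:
1/K(674, 306) = 1/(-192 - 1*674) = 1/(-192 - 674) = 1/(-866) = -1/866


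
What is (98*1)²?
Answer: 9604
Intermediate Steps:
(98*1)² = 98² = 9604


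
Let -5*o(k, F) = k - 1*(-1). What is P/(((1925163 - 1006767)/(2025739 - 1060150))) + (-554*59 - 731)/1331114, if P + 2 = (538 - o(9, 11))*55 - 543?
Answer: 6245525709799583/203748295524 ≈ 30653.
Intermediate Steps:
o(k, F) = -⅕ - k/5 (o(k, F) = -(k - 1*(-1))/5 = -(k + 1)/5 = -(1 + k)/5 = -⅕ - k/5)
P = 29155 (P = -2 + ((538 - (-⅕ - ⅕*9))*55 - 543) = -2 + ((538 - (-⅕ - 9/5))*55 - 543) = -2 + ((538 - 1*(-2))*55 - 543) = -2 + ((538 + 2)*55 - 543) = -2 + (540*55 - 543) = -2 + (29700 - 543) = -2 + 29157 = 29155)
P/(((1925163 - 1006767)/(2025739 - 1060150))) + (-554*59 - 731)/1331114 = 29155/(((1925163 - 1006767)/(2025739 - 1060150))) + (-554*59 - 731)/1331114 = 29155/((918396/965589)) + (-32686 - 731)*(1/1331114) = 29155/((918396*(1/965589))) - 33417*1/1331114 = 29155/(306132/321863) - 33417/1331114 = 29155*(321863/306132) - 33417/1331114 = 9383915765/306132 - 33417/1331114 = 6245525709799583/203748295524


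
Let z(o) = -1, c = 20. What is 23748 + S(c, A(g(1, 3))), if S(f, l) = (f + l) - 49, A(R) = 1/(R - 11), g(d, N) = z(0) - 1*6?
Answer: 426941/18 ≈ 23719.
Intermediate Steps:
g(d, N) = -7 (g(d, N) = -1 - 1*6 = -1 - 6 = -7)
A(R) = 1/(-11 + R)
S(f, l) = -49 + f + l
23748 + S(c, A(g(1, 3))) = 23748 + (-49 + 20 + 1/(-11 - 7)) = 23748 + (-49 + 20 + 1/(-18)) = 23748 + (-49 + 20 - 1/18) = 23748 - 523/18 = 426941/18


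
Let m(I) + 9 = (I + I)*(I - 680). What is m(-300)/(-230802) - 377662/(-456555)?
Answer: -5493487457/3193145670 ≈ -1.7204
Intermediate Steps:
m(I) = -9 + 2*I*(-680 + I) (m(I) = -9 + (I + I)*(I - 680) = -9 + (2*I)*(-680 + I) = -9 + 2*I*(-680 + I))
m(-300)/(-230802) - 377662/(-456555) = (-9 - 1360*(-300) + 2*(-300)²)/(-230802) - 377662/(-456555) = (-9 + 408000 + 2*90000)*(-1/230802) - 377662*(-1/456555) = (-9 + 408000 + 180000)*(-1/230802) + 377662/456555 = 587991*(-1/230802) + 377662/456555 = -195997/76934 + 377662/456555 = -5493487457/3193145670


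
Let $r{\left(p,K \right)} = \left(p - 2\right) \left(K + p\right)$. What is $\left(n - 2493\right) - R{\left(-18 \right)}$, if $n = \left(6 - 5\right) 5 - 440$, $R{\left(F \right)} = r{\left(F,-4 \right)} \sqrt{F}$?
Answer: $-2928 - 1320 i \sqrt{2} \approx -2928.0 - 1866.8 i$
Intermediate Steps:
$r{\left(p,K \right)} = \left(-2 + p\right) \left(K + p\right)$
$R{\left(F \right)} = \sqrt{F} \left(8 + F^{2} - 6 F\right)$ ($R{\left(F \right)} = \left(F^{2} - -8 - 2 F - 4 F\right) \sqrt{F} = \left(F^{2} + 8 - 2 F - 4 F\right) \sqrt{F} = \left(8 + F^{2} - 6 F\right) \sqrt{F} = \sqrt{F} \left(8 + F^{2} - 6 F\right)$)
$n = -435$ ($n = 1 \cdot 5 - 440 = 5 - 440 = -435$)
$\left(n - 2493\right) - R{\left(-18 \right)} = \left(-435 - 2493\right) - \sqrt{-18} \left(8 + \left(-18\right)^{2} - -108\right) = \left(-435 - 2493\right) - 3 i \sqrt{2} \left(8 + 324 + 108\right) = -2928 - 3 i \sqrt{2} \cdot 440 = -2928 - 1320 i \sqrt{2}$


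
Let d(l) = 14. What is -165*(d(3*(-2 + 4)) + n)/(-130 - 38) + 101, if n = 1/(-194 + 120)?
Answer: 475469/4144 ≈ 114.74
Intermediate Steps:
n = -1/74 (n = 1/(-74) = -1/74 ≈ -0.013514)
-165*(d(3*(-2 + 4)) + n)/(-130 - 38) + 101 = -165*(14 - 1/74)/(-130 - 38) + 101 = -170775/(74*(-168)) + 101 = -170775*(-1)/(74*168) + 101 = -165*(-345/4144) + 101 = 56925/4144 + 101 = 475469/4144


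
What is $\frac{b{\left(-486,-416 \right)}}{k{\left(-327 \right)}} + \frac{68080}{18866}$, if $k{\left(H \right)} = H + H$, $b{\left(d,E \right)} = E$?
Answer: $\frac{13093144}{3084591} \approx 4.2447$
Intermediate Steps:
$k{\left(H \right)} = 2 H$
$\frac{b{\left(-486,-416 \right)}}{k{\left(-327 \right)}} + \frac{68080}{18866} = - \frac{416}{2 \left(-327\right)} + \frac{68080}{18866} = - \frac{416}{-654} + 68080 \cdot \frac{1}{18866} = \left(-416\right) \left(- \frac{1}{654}\right) + \frac{34040}{9433} = \frac{208}{327} + \frac{34040}{9433} = \frac{13093144}{3084591}$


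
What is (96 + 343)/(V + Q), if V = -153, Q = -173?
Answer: -439/326 ≈ -1.3466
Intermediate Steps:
(96 + 343)/(V + Q) = (96 + 343)/(-153 - 173) = 439/(-326) = 439*(-1/326) = -439/326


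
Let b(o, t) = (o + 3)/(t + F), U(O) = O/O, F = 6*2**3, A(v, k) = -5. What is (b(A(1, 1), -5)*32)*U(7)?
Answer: -64/43 ≈ -1.4884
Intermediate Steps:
F = 48 (F = 6*8 = 48)
U(O) = 1
b(o, t) = (3 + o)/(48 + t) (b(o, t) = (o + 3)/(t + 48) = (3 + o)/(48 + t))
(b(A(1, 1), -5)*32)*U(7) = (((3 - 5)/(48 - 5))*32)*1 = ((-2/43)*32)*1 = (((1/43)*(-2))*32)*1 = -2/43*32*1 = -64/43*1 = -64/43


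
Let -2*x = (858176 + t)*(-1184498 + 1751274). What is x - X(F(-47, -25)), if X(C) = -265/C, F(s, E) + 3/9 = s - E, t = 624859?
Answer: -28158379613655/67 ≈ -4.2027e+11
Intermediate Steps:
F(s, E) = -⅓ + s - E (F(s, E) = -⅓ + (s - E) = -⅓ + s - E)
x = -420274322580 (x = -(858176 + 624859)*(-1184498 + 1751274)/2 = -1483035*566776/2 = -½*840548645160 = -420274322580)
x - X(F(-47, -25)) = -420274322580 - (-265)/(-⅓ - 47 - 1*(-25)) = -420274322580 - (-265)/(-⅓ - 47 + 25) = -420274322580 - (-265)/(-67/3) = -420274322580 - (-265)*(-3)/67 = -420274322580 - 1*795/67 = -420274322580 - 795/67 = -28158379613655/67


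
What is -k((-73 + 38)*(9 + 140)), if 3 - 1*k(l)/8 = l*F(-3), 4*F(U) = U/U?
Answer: -10454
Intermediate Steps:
F(U) = ¼ (F(U) = (U/U)/4 = (¼)*1 = ¼)
k(l) = 24 - 2*l (k(l) = 24 - 8*l/4 = 24 - 2*l)
-k((-73 + 38)*(9 + 140)) = -(24 - 2*(-73 + 38)*(9 + 140)) = -(24 - (-70)*149) = -(24 - 2*(-5215)) = -(24 + 10430) = -1*10454 = -10454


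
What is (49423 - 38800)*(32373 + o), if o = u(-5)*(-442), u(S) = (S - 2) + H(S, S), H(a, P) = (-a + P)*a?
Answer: 376765941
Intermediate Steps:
H(a, P) = a*(P - a) (H(a, P) = (P - a)*a = a*(P - a))
u(S) = -2 + S (u(S) = (S - 2) + S*(S - S) = (-2 + S) + S*0 = (-2 + S) + 0 = -2 + S)
o = 3094 (o = (-2 - 5)*(-442) = -7*(-442) = 3094)
(49423 - 38800)*(32373 + o) = (49423 - 38800)*(32373 + 3094) = 10623*35467 = 376765941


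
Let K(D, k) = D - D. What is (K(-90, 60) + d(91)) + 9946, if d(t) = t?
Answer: 10037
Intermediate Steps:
K(D, k) = 0
(K(-90, 60) + d(91)) + 9946 = (0 + 91) + 9946 = 91 + 9946 = 10037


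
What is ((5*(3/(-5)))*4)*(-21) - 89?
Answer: 163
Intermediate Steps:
((5*(3/(-5)))*4)*(-21) - 89 = ((5*(3*(-⅕)))*4)*(-21) - 89 = ((5*(-⅗))*4)*(-21) - 89 = -3*4*(-21) - 89 = -12*(-21) - 89 = 252 - 89 = 163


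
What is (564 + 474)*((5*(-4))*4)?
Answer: -83040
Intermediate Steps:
(564 + 474)*((5*(-4))*4) = 1038*(-20*4) = 1038*(-80) = -83040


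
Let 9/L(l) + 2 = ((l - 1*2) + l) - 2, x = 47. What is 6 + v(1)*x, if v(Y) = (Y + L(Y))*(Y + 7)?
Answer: -464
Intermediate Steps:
L(l) = 9/(-6 + 2*l) (L(l) = 9/(-2 + (((l - 1*2) + l) - 2)) = 9/(-2 + (((l - 2) + l) - 2)) = 9/(-2 + (((-2 + l) + l) - 2)) = 9/(-2 + ((-2 + 2*l) - 2)) = 9/(-2 + (-4 + 2*l)) = 9/(-6 + 2*l))
v(Y) = (7 + Y)*(Y + 9/(2*(-3 + Y))) (v(Y) = (Y + 9/(2*(-3 + Y)))*(Y + 7) = (Y + 9/(2*(-3 + Y)))*(7 + Y) = (7 + Y)*(Y + 9/(2*(-3 + Y))))
6 + v(1)*x = 6 + ((63 + 9*1 + 2*1*(-3 + 1)*(7 + 1))/(2*(-3 + 1)))*47 = 6 + ((½)*(63 + 9 + 2*1*(-2)*8)/(-2))*47 = 6 + ((½)*(-½)*(63 + 9 - 32))*47 = 6 + ((½)*(-½)*40)*47 = 6 - 10*47 = 6 - 470 = -464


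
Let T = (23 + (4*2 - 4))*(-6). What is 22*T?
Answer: -3564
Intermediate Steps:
T = -162 (T = (23 + (8 - 4))*(-6) = (23 + 4)*(-6) = 27*(-6) = -162)
22*T = 22*(-162) = -3564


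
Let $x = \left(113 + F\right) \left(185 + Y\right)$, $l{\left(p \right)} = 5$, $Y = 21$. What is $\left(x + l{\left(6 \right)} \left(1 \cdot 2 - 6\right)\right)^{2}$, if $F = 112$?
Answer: $2146468900$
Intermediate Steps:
$x = 46350$ ($x = \left(113 + 112\right) \left(185 + 21\right) = 225 \cdot 206 = 46350$)
$\left(x + l{\left(6 \right)} \left(1 \cdot 2 - 6\right)\right)^{2} = \left(46350 + 5 \left(1 \cdot 2 - 6\right)\right)^{2} = \left(46350 + 5 \left(2 - 6\right)\right)^{2} = \left(46350 + 5 \left(-4\right)\right)^{2} = \left(46350 - 20\right)^{2} = 46330^{2} = 2146468900$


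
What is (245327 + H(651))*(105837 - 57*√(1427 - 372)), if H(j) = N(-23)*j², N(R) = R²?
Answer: 23753638858872 - 12792855192*√1055 ≈ 2.3338e+13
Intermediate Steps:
H(j) = 529*j² (H(j) = (-23)²*j² = 529*j²)
(245327 + H(651))*(105837 - 57*√(1427 - 372)) = (245327 + 529*651²)*(105837 - 57*√(1427 - 372)) = (245327 + 529*423801)*(105837 - 57*√1055) = (245327 + 224190729)*(105837 - 57*√1055) = 224436056*(105837 - 57*√1055) = 23753638858872 - 12792855192*√1055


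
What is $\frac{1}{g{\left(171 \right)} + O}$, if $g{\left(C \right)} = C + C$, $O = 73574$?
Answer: $\frac{1}{73916} \approx 1.3529 \cdot 10^{-5}$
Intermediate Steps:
$g{\left(C \right)} = 2 C$
$\frac{1}{g{\left(171 \right)} + O} = \frac{1}{2 \cdot 171 + 73574} = \frac{1}{342 + 73574} = \frac{1}{73916}$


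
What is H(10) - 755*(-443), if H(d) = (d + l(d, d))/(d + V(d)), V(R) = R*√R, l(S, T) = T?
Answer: 3010183/9 + 2*√10/9 ≈ 3.3447e+5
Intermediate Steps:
V(R) = R^(3/2)
H(d) = 2*d/(d + d^(3/2)) (H(d) = (d + d)/(d + d^(3/2)) = (2*d)/(d + d^(3/2)) = 2*d/(d + d^(3/2)))
H(10) - 755*(-443) = 2*10/(10 + 10^(3/2)) - 755*(-443) = 2*10/(10 + 10*√10) + 334465 = 20/(10 + 10*√10) + 334465 = 334465 + 20/(10 + 10*√10)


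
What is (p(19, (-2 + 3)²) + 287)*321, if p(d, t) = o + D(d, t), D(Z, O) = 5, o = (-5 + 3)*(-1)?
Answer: 94374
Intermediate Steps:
o = 2 (o = -2*(-1) = 2)
p(d, t) = 7 (p(d, t) = 2 + 5 = 7)
(p(19, (-2 + 3)²) + 287)*321 = (7 + 287)*321 = 294*321 = 94374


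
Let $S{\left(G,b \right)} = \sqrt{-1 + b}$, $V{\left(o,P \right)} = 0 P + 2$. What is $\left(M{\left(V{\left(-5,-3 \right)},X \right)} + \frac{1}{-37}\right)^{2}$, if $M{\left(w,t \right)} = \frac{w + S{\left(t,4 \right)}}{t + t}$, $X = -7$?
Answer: $\frac{1693}{38332} + \frac{44 \sqrt{3}}{1813} \approx 0.086202$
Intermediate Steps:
$V{\left(o,P \right)} = 2$ ($V{\left(o,P \right)} = 0 + 2 = 2$)
$M{\left(w,t \right)} = \frac{w + \sqrt{3}}{2 t}$ ($M{\left(w,t \right)} = \frac{w + \sqrt{-1 + 4}}{t + t} = \frac{w + \sqrt{3}}{2 t}$)
$\left(M{\left(V{\left(-5,-3 \right)},X \right)} + \frac{1}{-37}\right)^{2} = \left(\frac{2 + \sqrt{3}}{2 \left(-7\right)} + \frac{1}{-37}\right)^{2} = \left(\frac{1}{2} \left(- \frac{1}{7}\right) \left(2 + \sqrt{3}\right) - \frac{1}{37}\right)^{2} = \left(\left(- \frac{1}{7} - \frac{\sqrt{3}}{14}\right) - \frac{1}{37}\right)^{2} = \left(- \frac{44}{259} - \frac{\sqrt{3}}{14}\right)^{2}$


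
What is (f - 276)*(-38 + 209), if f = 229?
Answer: -8037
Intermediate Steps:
(f - 276)*(-38 + 209) = (229 - 276)*(-38 + 209) = -47*171 = -8037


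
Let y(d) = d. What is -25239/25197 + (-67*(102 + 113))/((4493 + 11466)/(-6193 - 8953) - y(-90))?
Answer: -1843811947623/11314973219 ≈ -162.95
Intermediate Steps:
-25239/25197 + (-67*(102 + 113))/((4493 + 11466)/(-6193 - 8953) - y(-90)) = -25239/25197 + (-67*(102 + 113))/((4493 + 11466)/(-6193 - 8953) - 1*(-90)) = -25239*1/25197 + (-67*215)/(15959/(-15146) + 90) = -8413/8399 - 14405/(15959*(-1/15146) + 90) = -8413/8399 - 14405/(-15959/15146 + 90) = -8413/8399 - 14405/1347181/15146 = -8413/8399 - 14405*15146/1347181 = -8413/8399 - 218178130/1347181 = -1843811947623/11314973219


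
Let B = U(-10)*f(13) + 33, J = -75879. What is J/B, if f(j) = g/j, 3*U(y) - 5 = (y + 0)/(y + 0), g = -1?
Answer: -986427/427 ≈ -2310.1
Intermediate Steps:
U(y) = 2 (U(y) = 5/3 + ((y + 0)/(y + 0))/3 = 5/3 + (y/y)/3 = 5/3 + (⅓)*1 = 5/3 + ⅓ = 2)
f(j) = -1/j
B = 427/13 (B = 2*(-1/13) + 33 = -2/13 + 33 = 427/13 ≈ 32.846)
J/B = -75879/427/13 = -75879*13/427 = -986427/427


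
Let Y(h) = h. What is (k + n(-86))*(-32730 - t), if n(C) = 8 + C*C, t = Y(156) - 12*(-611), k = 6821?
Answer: -572101050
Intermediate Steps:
t = 7488 (t = 156 - 12*(-611) = 156 + 7332 = 7488)
n(C) = 8 + C²
(k + n(-86))*(-32730 - t) = (6821 + (8 + (-86)²))*(-32730 - 1*7488) = (6821 + (8 + 7396))*(-32730 - 7488) = (6821 + 7404)*(-40218) = 14225*(-40218) = -572101050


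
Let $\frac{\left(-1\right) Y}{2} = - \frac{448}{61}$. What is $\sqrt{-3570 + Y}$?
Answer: $\frac{7 i \sqrt{269986}}{61} \approx 59.626 i$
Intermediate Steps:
$Y = \frac{896}{61}$ ($Y = - 2 \left(- \frac{448}{61}\right) = - 2 \left(\left(-448\right) \frac{1}{61}\right) = \left(-2\right) \left(- \frac{448}{61}\right) = \frac{896}{61} \approx 14.689$)
$\sqrt{-3570 + Y} = \sqrt{-3570 + \frac{896}{61}} = \sqrt{- \frac{216874}{61}} = \frac{7 i \sqrt{269986}}{61}$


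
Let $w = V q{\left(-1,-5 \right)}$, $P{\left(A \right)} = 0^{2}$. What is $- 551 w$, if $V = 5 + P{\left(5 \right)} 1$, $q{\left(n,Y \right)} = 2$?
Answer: $-5510$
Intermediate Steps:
$P{\left(A \right)} = 0$
$V = 5$ ($V = 5 + 0 \cdot 1 = 5 + 0 = 5$)
$w = 10$ ($w = 5 \cdot 2 = 10$)
$- 551 w = \left(-551\right) 10 = -5510$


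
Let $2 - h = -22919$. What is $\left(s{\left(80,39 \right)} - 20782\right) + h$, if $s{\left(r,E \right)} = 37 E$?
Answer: $3582$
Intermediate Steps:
$h = 22921$ ($h = 2 - -22919 = 2 + 22919 = 22921$)
$\left(s{\left(80,39 \right)} - 20782\right) + h = \left(37 \cdot 39 - 20782\right) + 22921 = \left(1443 - 20782\right) + 22921 = -19339 + 22921 = 3582$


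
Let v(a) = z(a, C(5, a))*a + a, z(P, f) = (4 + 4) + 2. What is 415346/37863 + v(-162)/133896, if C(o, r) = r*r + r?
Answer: 1322516575/120707244 ≈ 10.956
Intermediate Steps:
C(o, r) = r + r² (C(o, r) = r² + r = r + r²)
z(P, f) = 10 (z(P, f) = 8 + 2 = 10)
v(a) = 11*a (v(a) = 10*a + a = 11*a)
415346/37863 + v(-162)/133896 = 415346/37863 + (11*(-162))/133896 = 415346*(1/37863) - 1782*1/133896 = 415346/37863 - 297/22316 = 1322516575/120707244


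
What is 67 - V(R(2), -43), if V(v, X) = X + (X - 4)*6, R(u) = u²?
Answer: 392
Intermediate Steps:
V(v, X) = -24 + 7*X (V(v, X) = X + (-4 + X)*6 = X + (-24 + 6*X) = -24 + 7*X)
67 - V(R(2), -43) = 67 - (-24 + 7*(-43)) = 67 - (-24 - 301) = 67 - 1*(-325) = 67 + 325 = 392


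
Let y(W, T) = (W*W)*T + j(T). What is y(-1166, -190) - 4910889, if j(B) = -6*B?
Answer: -263225389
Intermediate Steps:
y(W, T) = -6*T + T*W**2 (y(W, T) = (W*W)*T - 6*T = W**2*T - 6*T = T*W**2 - 6*T = -6*T + T*W**2)
y(-1166, -190) - 4910889 = -190*(-6 + (-1166)**2) - 4910889 = -190*(-6 + 1359556) - 4910889 = -190*1359550 - 4910889 = -258314500 - 4910889 = -263225389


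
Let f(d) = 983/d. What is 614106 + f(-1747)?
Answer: 1072842199/1747 ≈ 6.1411e+5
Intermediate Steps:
614106 + f(-1747) = 614106 + 983/(-1747) = 614106 + 983*(-1/1747) = 614106 - 983/1747 = 1072842199/1747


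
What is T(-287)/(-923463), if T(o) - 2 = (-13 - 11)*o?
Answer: -6890/923463 ≈ -0.0074610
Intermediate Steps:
T(o) = 2 - 24*o (T(o) = 2 + (-13 - 11)*o = 2 - 24*o)
T(-287)/(-923463) = (2 - 24*(-287))/(-923463) = (2 + 6888)*(-1/923463) = 6890*(-1/923463) = -6890/923463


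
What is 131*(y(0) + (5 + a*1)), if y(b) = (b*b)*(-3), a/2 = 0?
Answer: 655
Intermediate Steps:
a = 0 (a = 2*0 = 0)
y(b) = -3*b² (y(b) = b²*(-3) = -3*b²)
131*(y(0) + (5 + a*1)) = 131*(-3*0² + (5 + 0*1)) = 131*(-3*0 + (5 + 0)) = 131*(0 + 5) = 131*5 = 655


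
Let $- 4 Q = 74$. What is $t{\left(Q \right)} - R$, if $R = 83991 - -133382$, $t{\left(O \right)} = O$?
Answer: $- \frac{434783}{2} \approx -2.1739 \cdot 10^{5}$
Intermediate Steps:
$Q = - \frac{37}{2}$ ($Q = \left(- \frac{1}{4}\right) 74 = - \frac{37}{2} \approx -18.5$)
$R = 217373$ ($R = 83991 + 133382 = 217373$)
$t{\left(Q \right)} - R = - \frac{37}{2} - 217373 = - \frac{434783}{2}$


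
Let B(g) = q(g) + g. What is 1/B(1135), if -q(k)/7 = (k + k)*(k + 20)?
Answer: -1/18351815 ≈ -5.4490e-8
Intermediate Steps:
q(k) = -14*k*(20 + k) (q(k) = -7*(k + k)*(k + 20) = -7*2*k*(20 + k) = -14*k*(20 + k))
B(g) = g - 14*g*(20 + g) (B(g) = -14*g*(20 + g) + g = g - 14*g*(20 + g))
1/B(1135) = 1/(1135*(-279 - 14*1135)) = 1/(1135*(-279 - 15890)) = 1/(1135*(-16169)) = 1/(-18351815) = -1/18351815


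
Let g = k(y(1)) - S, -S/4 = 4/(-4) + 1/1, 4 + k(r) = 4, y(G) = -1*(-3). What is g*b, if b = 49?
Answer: 0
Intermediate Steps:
y(G) = 3
k(r) = 0 (k(r) = -4 + 4 = 0)
S = 0 (S = -4*(4/(-4) + 1/1) = -4*(4*(-¼) + 1*1) = -4*(-1 + 1) = -4*0 = 0)
g = 0 (g = 0 - 1*0 = 0 + 0 = 0)
g*b = 0*49 = 0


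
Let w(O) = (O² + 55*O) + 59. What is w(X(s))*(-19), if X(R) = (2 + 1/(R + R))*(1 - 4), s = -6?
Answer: 68153/16 ≈ 4259.6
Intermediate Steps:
X(R) = -6 - 3/(2*R) (X(R) = (2 + 1/(2*R))*(-3) = -6 - 3/(2*R))
w(O) = 59 + O² + 55*O
w(X(s))*(-19) = (59 + (-6 - 3/2/(-6))² + 55*(-6 - 3/2/(-6)))*(-19) = (59 + (-6 - 3/2*(-⅙))² + 55*(-6 - 3/2*(-⅙)))*(-19) = (59 + (-6 + ¼)² + 55*(-6 + ¼))*(-19) = (59 + (-23/4)² + 55*(-23/4))*(-19) = (59 + 529/16 - 1265/4)*(-19) = -3587/16*(-19) = 68153/16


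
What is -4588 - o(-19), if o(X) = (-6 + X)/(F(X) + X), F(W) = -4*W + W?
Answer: -174319/38 ≈ -4587.3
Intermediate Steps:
F(W) = -3*W
o(X) = -(-6 + X)/(2*X) (o(X) = (-6 + X)/(-3*X + X) = (-6 + X)/((-2*X)) = (-6 + X)*(-1/(2*X)) = -(-6 + X)/(2*X))
-4588 - o(-19) = -4588 - (6 - 1*(-19))/(2*(-19)) = -4588 - (-1)*(6 + 19)/(2*19) = -4588 - (-1)*25/(2*19) = -4588 - 1*(-25/38) = -4588 + 25/38 = -174319/38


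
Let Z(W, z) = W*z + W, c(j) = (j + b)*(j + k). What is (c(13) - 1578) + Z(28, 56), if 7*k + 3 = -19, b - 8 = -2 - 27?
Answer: -426/7 ≈ -60.857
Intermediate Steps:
b = -21 (b = 8 + (-2 - 27) = 8 - 29 = -21)
k = -22/7 (k = -3/7 + (⅐)*(-19) = -3/7 - 19/7 = -22/7 ≈ -3.1429)
c(j) = (-21 + j)*(-22/7 + j) (c(j) = (j - 21)*(j - 22/7) = (-21 + j)*(-22/7 + j))
Z(W, z) = W + W*z
(c(13) - 1578) + Z(28, 56) = ((66 + 13² - 169/7*13) - 1578) + 28*(1 + 56) = ((66 + 169 - 2197/7) - 1578) + 28*57 = (-552/7 - 1578) + 1596 = -11598/7 + 1596 = -426/7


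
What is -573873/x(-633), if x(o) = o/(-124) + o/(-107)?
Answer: -2538048988/48741 ≈ -52072.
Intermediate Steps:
x(o) = -231*o/13268 (x(o) = o*(-1/124) + o*(-1/107) = -o/124 - o/107 = -231*o/13268)
-573873/x(-633) = -573873/((-231/13268*(-633))) = -573873/146223/13268 = -573873*13268/146223 = -2538048988/48741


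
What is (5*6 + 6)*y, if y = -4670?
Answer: -168120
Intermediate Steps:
(5*6 + 6)*y = (5*6 + 6)*(-4670) = (30 + 6)*(-4670) = 36*(-4670) = -168120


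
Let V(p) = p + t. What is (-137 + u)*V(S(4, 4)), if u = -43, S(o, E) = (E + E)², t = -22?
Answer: -7560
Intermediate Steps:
S(o, E) = 4*E² (S(o, E) = (2*E)² = 4*E²)
V(p) = -22 + p (V(p) = p - 22 = -22 + p)
(-137 + u)*V(S(4, 4)) = (-137 - 43)*(-22 + 4*4²) = -180*(-22 + 4*16) = -180*(-22 + 64) = -180*42 = -7560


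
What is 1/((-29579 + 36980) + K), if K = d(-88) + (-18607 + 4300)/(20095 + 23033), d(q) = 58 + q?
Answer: 14376/105960727 ≈ 0.00013567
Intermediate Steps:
K = -436049/14376 (K = (58 - 88) + (-18607 + 4300)/(20095 + 23033) = -30 - 14307/43128 = -30 - 14307*1/43128 = -30 - 4769/14376 = -436049/14376 ≈ -30.332)
1/((-29579 + 36980) + K) = 1/((-29579 + 36980) - 436049/14376) = 1/(7401 - 436049/14376) = 1/(105960727/14376) = 14376/105960727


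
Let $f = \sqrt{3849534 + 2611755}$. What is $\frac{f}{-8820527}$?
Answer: $- \frac{9 \sqrt{79769}}{8820527} \approx -0.00028818$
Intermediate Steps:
$f = 9 \sqrt{79769}$ ($f = \sqrt{6461289} = 9 \sqrt{79769} \approx 2541.9$)
$\frac{f}{-8820527} = \frac{9 \sqrt{79769}}{-8820527} = 9 \sqrt{79769} \left(- \frac{1}{8820527}\right) = - \frac{9 \sqrt{79769}}{8820527}$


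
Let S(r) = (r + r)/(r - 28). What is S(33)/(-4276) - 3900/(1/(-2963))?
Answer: 123530432967/10690 ≈ 1.1556e+7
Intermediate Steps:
S(r) = 2*r/(-28 + r) (S(r) = (2*r)/(-28 + r) = 2*r/(-28 + r))
S(33)/(-4276) - 3900/(1/(-2963)) = (2*33/(-28 + 33))/(-4276) - 3900/(1/(-2963)) = (2*33/5)*(-1/4276) - 3900/(-1/2963) = (2*33*(⅕))*(-1/4276) - 3900*(-2963) = (66/5)*(-1/4276) + 11555700 = -33/10690 + 11555700 = 123530432967/10690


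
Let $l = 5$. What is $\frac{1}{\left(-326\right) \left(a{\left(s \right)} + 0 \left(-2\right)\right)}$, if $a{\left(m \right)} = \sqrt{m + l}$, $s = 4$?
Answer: $- \frac{1}{978} \approx -0.0010225$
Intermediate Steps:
$a{\left(m \right)} = \sqrt{5 + m}$ ($a{\left(m \right)} = \sqrt{m + 5} = \sqrt{5 + m}$)
$\frac{1}{\left(-326\right) \left(a{\left(s \right)} + 0 \left(-2\right)\right)} = \frac{1}{\left(-326\right) \left(\sqrt{5 + 4} + 0 \left(-2\right)\right)} = \frac{1}{\left(-326\right) \left(\sqrt{9} + 0\right)} = \frac{1}{\left(-326\right) \left(3 + 0\right)} = \frac{1}{\left(-326\right) 3} = \frac{1}{-978} = - \frac{1}{978}$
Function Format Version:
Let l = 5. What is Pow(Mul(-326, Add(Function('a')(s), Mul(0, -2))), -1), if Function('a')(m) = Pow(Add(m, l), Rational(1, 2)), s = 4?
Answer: Rational(-1, 978) ≈ -0.0010225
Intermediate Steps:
Function('a')(m) = Pow(Add(5, m), Rational(1, 2)) (Function('a')(m) = Pow(Add(m, 5), Rational(1, 2)) = Pow(Add(5, m), Rational(1, 2)))
Pow(Mul(-326, Add(Function('a')(s), Mul(0, -2))), -1) = Pow(Mul(-326, Add(Pow(Add(5, 4), Rational(1, 2)), Mul(0, -2))), -1) = Pow(Mul(-326, Add(Pow(9, Rational(1, 2)), 0)), -1) = Pow(Mul(-326, Add(3, 0)), -1) = Pow(Mul(-326, 3), -1) = Pow(-978, -1) = Rational(-1, 978)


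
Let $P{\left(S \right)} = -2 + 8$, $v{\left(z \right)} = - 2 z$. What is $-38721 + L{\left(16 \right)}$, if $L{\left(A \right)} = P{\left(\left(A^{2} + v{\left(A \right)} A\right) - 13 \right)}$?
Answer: $-38715$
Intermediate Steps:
$P{\left(S \right)} = 6$
$L{\left(A \right)} = 6$
$-38721 + L{\left(16 \right)} = -38721 + 6 = -38715$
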